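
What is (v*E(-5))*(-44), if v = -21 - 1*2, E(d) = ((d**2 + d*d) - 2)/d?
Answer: -48576/5 ≈ -9715.2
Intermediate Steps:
E(d) = (-2 + 2*d**2)/d (E(d) = ((d**2 + d**2) - 2)/d = (2*d**2 - 2)/d = (-2 + 2*d**2)/d)
v = -23 (v = -21 - 2 = -23)
(v*E(-5))*(-44) = -23*(-2/(-5) + 2*(-5))*(-44) = -23*(-2*(-1/5) - 10)*(-44) = -23*(2/5 - 10)*(-44) = -23*(-48/5)*(-44) = (1104/5)*(-44) = -48576/5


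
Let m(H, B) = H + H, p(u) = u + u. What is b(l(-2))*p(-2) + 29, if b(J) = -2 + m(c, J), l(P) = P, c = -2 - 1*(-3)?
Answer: 29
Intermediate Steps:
p(u) = 2*u
c = 1 (c = -2 + 3 = 1)
m(H, B) = 2*H
b(J) = 0 (b(J) = -2 + 2*1 = -2 + 2 = 0)
b(l(-2))*p(-2) + 29 = 0*(2*(-2)) + 29 = 0*(-4) + 29 = 0 + 29 = 29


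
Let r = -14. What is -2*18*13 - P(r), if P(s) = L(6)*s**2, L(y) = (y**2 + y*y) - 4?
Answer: -13796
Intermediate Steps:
L(y) = -4 + 2*y**2 (L(y) = (y**2 + y**2) - 4 = 2*y**2 - 4 = -4 + 2*y**2)
P(s) = 68*s**2 (P(s) = (-4 + 2*6**2)*s**2 = (-4 + 2*36)*s**2 = (-4 + 72)*s**2 = 68*s**2)
-2*18*13 - P(r) = -2*18*13 - 68*(-14)**2 = -36*13 - 68*196 = -468 - 1*13328 = -468 - 13328 = -13796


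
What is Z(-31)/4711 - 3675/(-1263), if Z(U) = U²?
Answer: 6175556/1983331 ≈ 3.1137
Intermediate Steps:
Z(-31)/4711 - 3675/(-1263) = (-31)²/4711 - 3675/(-1263) = 961*(1/4711) - 3675*(-1/1263) = 961/4711 + 1225/421 = 6175556/1983331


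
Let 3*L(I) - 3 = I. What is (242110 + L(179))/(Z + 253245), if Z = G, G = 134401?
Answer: 363256/581469 ≈ 0.62472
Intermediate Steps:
L(I) = 1 + I/3
Z = 134401
(242110 + L(179))/(Z + 253245) = (242110 + (1 + (⅓)*179))/(134401 + 253245) = (242110 + (1 + 179/3))/387646 = (242110 + 182/3)*(1/387646) = (726512/3)*(1/387646) = 363256/581469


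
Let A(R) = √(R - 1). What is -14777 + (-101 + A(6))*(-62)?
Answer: -8515 - 62*√5 ≈ -8653.6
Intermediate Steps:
A(R) = √(-1 + R)
-14777 + (-101 + A(6))*(-62) = -14777 + (-101 + √(-1 + 6))*(-62) = -14777 + (-101 + √5)*(-62) = -14777 + (6262 - 62*√5) = -8515 - 62*√5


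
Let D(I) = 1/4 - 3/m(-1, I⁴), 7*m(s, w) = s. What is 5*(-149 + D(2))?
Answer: -2555/4 ≈ -638.75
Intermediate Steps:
m(s, w) = s/7
D(I) = 85/4 (D(I) = 1/4 - 3/((⅐)*(-1)) = 1*(¼) - 3/(-⅐) = ¼ - 3*(-7) = ¼ + 21 = 85/4)
5*(-149 + D(2)) = 5*(-149 + 85/4) = 5*(-511/4) = -2555/4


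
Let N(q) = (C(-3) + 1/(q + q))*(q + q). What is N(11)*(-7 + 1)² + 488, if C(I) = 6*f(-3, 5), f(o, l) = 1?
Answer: 5276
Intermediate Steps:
C(I) = 6 (C(I) = 6*1 = 6)
N(q) = 2*q*(6 + 1/(2*q)) (N(q) = (6 + 1/(q + q))*(q + q) = (6 + 1/(2*q))*(2*q) = 2*q*(6 + 1/(2*q)))
N(11)*(-7 + 1)² + 488 = (1 + 12*11)*(-7 + 1)² + 488 = (1 + 132)*(-6)² + 488 = 133*36 + 488 = 4788 + 488 = 5276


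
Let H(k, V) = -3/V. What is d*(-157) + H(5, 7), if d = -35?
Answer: 38462/7 ≈ 5494.6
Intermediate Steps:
d*(-157) + H(5, 7) = -35*(-157) - 3/7 = 5495 - 3*1/7 = 5495 - 3/7 = 38462/7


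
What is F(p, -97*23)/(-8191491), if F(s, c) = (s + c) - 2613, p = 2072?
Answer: 12/35461 ≈ 0.00033840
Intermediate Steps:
F(s, c) = -2613 + c + s (F(s, c) = (c + s) - 2613 = -2613 + c + s)
F(p, -97*23)/(-8191491) = (-2613 - 97*23 + 2072)/(-8191491) = (-2613 - 2231 + 2072)*(-1/8191491) = -2772*(-1/8191491) = 12/35461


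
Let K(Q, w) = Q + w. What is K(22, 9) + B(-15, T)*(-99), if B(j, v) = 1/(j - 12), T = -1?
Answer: 104/3 ≈ 34.667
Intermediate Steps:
B(j, v) = 1/(-12 + j)
K(22, 9) + B(-15, T)*(-99) = (22 + 9) - 99/(-12 - 15) = 31 - 99/(-27) = 31 - 1/27*(-99) = 31 + 11/3 = 104/3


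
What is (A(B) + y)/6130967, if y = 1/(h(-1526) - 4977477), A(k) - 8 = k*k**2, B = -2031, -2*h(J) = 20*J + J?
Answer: -41566048398748483/30418510746018 ≈ -1366.5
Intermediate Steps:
h(J) = -21*J/2 (h(J) = -(20*J + J)/2 = -21*J/2)
A(k) = 8 + k**3 (A(k) = 8 + k*k**2 = 8 + k**3)
y = -1/4961454 (y = 1/(-21/2*(-1526) - 4977477) = 1/(16023 - 4977477) = 1/(-4961454) = -1/4961454 ≈ -2.0155e-7)
(A(B) + y)/6130967 = ((8 + (-2031)**3) - 1/4961454)/6130967 = ((8 - 8377795791) - 1/4961454)*(1/6130967) = (-8377795783 - 1/4961454)*(1/6130967) = -41566048398748483/4961454*1/6130967 = -41566048398748483/30418510746018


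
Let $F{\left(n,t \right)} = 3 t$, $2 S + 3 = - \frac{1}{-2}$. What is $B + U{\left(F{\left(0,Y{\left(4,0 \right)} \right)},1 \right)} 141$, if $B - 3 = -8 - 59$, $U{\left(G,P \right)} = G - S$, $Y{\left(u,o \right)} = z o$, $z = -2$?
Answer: $\frac{449}{4} \approx 112.25$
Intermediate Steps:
$S = - \frac{5}{4}$ ($S = - \frac{3}{2} + \frac{\left(-1\right) \frac{1}{-2}}{2} = - \frac{3}{2} + \frac{\left(-1\right) \left(- \frac{1}{2}\right)}{2} = - \frac{3}{2} + \frac{1}{2} \cdot \frac{1}{2} = - \frac{3}{2} + \frac{1}{4} = - \frac{5}{4} \approx -1.25$)
$Y{\left(u,o \right)} = - 2 o$
$U{\left(G,P \right)} = \frac{5}{4} + G$ ($U{\left(G,P \right)} = G - - \frac{5}{4} = G + \frac{5}{4} = \frac{5}{4} + G$)
$B = -64$ ($B = 3 - 67 = -64$)
$B + U{\left(F{\left(0,Y{\left(4,0 \right)} \right)},1 \right)} 141 = -64 + \left(\frac{5}{4} + 3 \left(\left(-2\right) 0\right)\right) 141 = -64 + \left(\frac{5}{4} + 3 \cdot 0\right) 141 = -64 + \left(\frac{5}{4} + 0\right) 141 = -64 + \frac{5}{4} \cdot 141 = -64 + \frac{705}{4} = \frac{449}{4}$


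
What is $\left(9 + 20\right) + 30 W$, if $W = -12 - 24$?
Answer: $-1051$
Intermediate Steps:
$W = -36$
$\left(9 + 20\right) + 30 W = \left(9 + 20\right) + 30 \left(-36\right) = 29 - 1080 = -1051$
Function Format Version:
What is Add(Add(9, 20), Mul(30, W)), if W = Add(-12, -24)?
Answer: -1051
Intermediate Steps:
W = -36
Add(Add(9, 20), Mul(30, W)) = Add(Add(9, 20), Mul(30, -36)) = Add(29, -1080) = -1051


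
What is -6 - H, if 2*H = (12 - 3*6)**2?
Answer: -24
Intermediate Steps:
H = 18 (H = (12 - 3*6)**2/2 = (12 - 18)**2/2 = (1/2)*(-6)**2 = (1/2)*36 = 18)
-6 - H = -6 - 1*18 = -6 - 18 = -24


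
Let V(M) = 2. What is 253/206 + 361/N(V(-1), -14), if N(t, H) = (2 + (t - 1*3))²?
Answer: 74619/206 ≈ 362.23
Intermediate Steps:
N(t, H) = (-1 + t)² (N(t, H) = (2 + (t - 3))² = (2 + (-3 + t))² = (-1 + t)²)
253/206 + 361/N(V(-1), -14) = 253/206 + 361/((-1 + 2)²) = 253*(1/206) + 361/(1²) = 253/206 + 361/1 = 253/206 + 361*1 = 253/206 + 361 = 74619/206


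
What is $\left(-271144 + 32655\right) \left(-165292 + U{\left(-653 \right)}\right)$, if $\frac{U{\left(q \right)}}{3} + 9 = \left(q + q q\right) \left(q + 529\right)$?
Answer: $37811608401439$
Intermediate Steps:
$U{\left(q \right)} = -27 + 3 \left(529 + q\right) \left(q + q^{2}\right)$ ($U{\left(q \right)} = -27 + 3 \left(q + q q\right) \left(q + 529\right) = -27 + 3 \left(q + q^{2}\right) \left(529 + q\right) = -27 + 3 \left(529 + q\right) \left(q + q^{2}\right)$)
$\left(-271144 + 32655\right) \left(-165292 + U{\left(-653 \right)}\right) = \left(-271144 + 32655\right) \left(-165292 + \left(-27 + 3 \left(-653\right)^{3} + 1587 \left(-653\right) + 1590 \left(-653\right)^{2}\right)\right) = - 238489 \left(-165292 + \left(-27 + 3 \left(-278445077\right) - 1036311 + 1590 \cdot 426409\right)\right) = - 238489 \left(-165292 - 158381259\right) = \left(-238489\right) \left(-158546551\right) = 37811608401439$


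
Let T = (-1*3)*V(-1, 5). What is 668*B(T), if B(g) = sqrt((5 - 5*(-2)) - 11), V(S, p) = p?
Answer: 1336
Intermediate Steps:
T = -15 (T = -1*3*5 = -3*5 = -15)
B(g) = 2 (B(g) = sqrt((5 + 10) - 11) = sqrt(15 - 11) = sqrt(4) = 2)
668*B(T) = 668*2 = 1336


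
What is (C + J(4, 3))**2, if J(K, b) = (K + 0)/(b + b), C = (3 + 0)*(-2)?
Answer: 256/9 ≈ 28.444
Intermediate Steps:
C = -6 (C = 3*(-2) = -6)
J(K, b) = K/(2*b) (J(K, b) = K/((2*b)) = K*(1/(2*b)) = K/(2*b))
(C + J(4, 3))**2 = (-6 + (1/2)*4/3)**2 = (-6 + (1/2)*4*(1/3))**2 = (-6 + 2/3)**2 = (-16/3)**2 = 256/9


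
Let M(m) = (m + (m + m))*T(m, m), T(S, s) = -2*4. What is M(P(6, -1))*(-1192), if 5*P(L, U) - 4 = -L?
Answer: -57216/5 ≈ -11443.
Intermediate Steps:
P(L, U) = 4/5 - L/5 (P(L, U) = 4/5 + (-L)/5 = 4/5 - L/5)
T(S, s) = -8
M(m) = -24*m (M(m) = (m + (m + m))*(-8) = (m + 2*m)*(-8) = (3*m)*(-8) = -24*m)
M(P(6, -1))*(-1192) = -24*(4/5 - 1/5*6)*(-1192) = -24*(4/5 - 6/5)*(-1192) = -24*(-2/5)*(-1192) = (48/5)*(-1192) = -57216/5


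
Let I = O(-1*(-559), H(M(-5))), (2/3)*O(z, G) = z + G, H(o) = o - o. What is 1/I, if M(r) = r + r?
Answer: 2/1677 ≈ 0.0011926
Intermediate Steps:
M(r) = 2*r
H(o) = 0
O(z, G) = 3*G/2 + 3*z/2 (O(z, G) = 3*(z + G)/2 = 3*(G + z)/2 = 3*G/2 + 3*z/2)
I = 1677/2 (I = (3/2)*0 + 3*(-1*(-559))/2 = 0 + (3/2)*559 = 0 + 1677/2 = 1677/2 ≈ 838.50)
1/I = 1/(1677/2) = 2/1677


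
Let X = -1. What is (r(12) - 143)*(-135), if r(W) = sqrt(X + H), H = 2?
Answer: 19170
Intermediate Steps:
r(W) = 1 (r(W) = sqrt(-1 + 2) = sqrt(1) = 1)
(r(12) - 143)*(-135) = (1 - 143)*(-135) = -142*(-135) = 19170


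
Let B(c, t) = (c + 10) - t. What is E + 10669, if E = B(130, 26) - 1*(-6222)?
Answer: 17005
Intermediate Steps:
B(c, t) = 10 + c - t (B(c, t) = (10 + c) - t = 10 + c - t)
E = 6336 (E = (10 + 130 - 1*26) - 1*(-6222) = (10 + 130 - 26) + 6222 = 114 + 6222 = 6336)
E + 10669 = 6336 + 10669 = 17005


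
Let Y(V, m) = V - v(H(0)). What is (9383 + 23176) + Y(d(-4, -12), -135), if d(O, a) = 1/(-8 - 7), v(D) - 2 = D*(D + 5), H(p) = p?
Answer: 488354/15 ≈ 32557.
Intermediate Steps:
v(D) = 2 + D*(5 + D) (v(D) = 2 + D*(D + 5) = 2 + D*(5 + D))
d(O, a) = -1/15 (d(O, a) = 1/(-15) = -1/15)
Y(V, m) = -2 + V (Y(V, m) = V - (2 + 0² + 5*0) = V - (2 + 0 + 0) = V - 1*2 = V - 2 = -2 + V)
(9383 + 23176) + Y(d(-4, -12), -135) = (9383 + 23176) + (-2 - 1/15) = 32559 - 31/15 = 488354/15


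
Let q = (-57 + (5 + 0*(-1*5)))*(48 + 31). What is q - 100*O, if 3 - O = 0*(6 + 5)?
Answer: -4408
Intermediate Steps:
O = 3 (O = 3 - 0*(6 + 5) = 3 - 0*11 = 3 - 1*0 = 3 + 0 = 3)
q = -4108 (q = (-57 + (5 + 0*(-5)))*79 = (-57 + (5 + 0))*79 = (-57 + 5)*79 = -52*79 = -4108)
q - 100*O = -4108 - 100*3 = -4108 - 300 = -4408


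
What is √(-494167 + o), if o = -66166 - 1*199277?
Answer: I*√759610 ≈ 871.56*I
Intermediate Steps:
o = -265443 (o = -66166 - 199277 = -265443)
√(-494167 + o) = √(-494167 - 265443) = √(-759610) = I*√759610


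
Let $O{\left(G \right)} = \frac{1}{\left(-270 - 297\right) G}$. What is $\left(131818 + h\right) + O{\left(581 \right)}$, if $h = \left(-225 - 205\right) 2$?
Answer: $\frac{43141101065}{329427} \approx 1.3096 \cdot 10^{5}$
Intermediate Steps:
$h = -860$ ($h = \left(-430\right) 2 = -860$)
$O{\left(G \right)} = - \frac{1}{567 G}$ ($O{\left(G \right)} = \frac{1}{\left(-567\right) G} = - \frac{1}{567 G}$)
$\left(131818 + h\right) + O{\left(581 \right)} = \left(131818 - 860\right) - \frac{1}{567 \cdot 581} = 130958 - \frac{1}{329427} = \frac{43141101065}{329427}$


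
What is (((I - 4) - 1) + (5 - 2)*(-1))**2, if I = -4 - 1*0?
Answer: 144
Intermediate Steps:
I = -4 (I = -4 + 0 = -4)
(((I - 4) - 1) + (5 - 2)*(-1))**2 = (((-4 - 4) - 1) + (5 - 2)*(-1))**2 = ((-8 - 1) + 3*(-1))**2 = (-9 - 3)**2 = (-12)**2 = 144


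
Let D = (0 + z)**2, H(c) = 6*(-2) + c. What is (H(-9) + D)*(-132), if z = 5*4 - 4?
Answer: -31020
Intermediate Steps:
z = 16 (z = 20 - 4 = 16)
H(c) = -12 + c
D = 256 (D = (0 + 16)**2 = 16**2 = 256)
(H(-9) + D)*(-132) = ((-12 - 9) + 256)*(-132) = (-21 + 256)*(-132) = 235*(-132) = -31020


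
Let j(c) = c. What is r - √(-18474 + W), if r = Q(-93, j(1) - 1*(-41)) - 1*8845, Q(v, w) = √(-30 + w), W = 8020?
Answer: -8845 + 2*√3 - I*√10454 ≈ -8841.5 - 102.24*I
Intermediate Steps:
r = -8845 + 2*√3 (r = √(-30 + (1 - 1*(-41))) - 1*8845 = √(-30 + (1 + 41)) - 8845 = √(-30 + 42) - 8845 = √12 - 8845 = 2*√3 - 8845 = -8845 + 2*√3 ≈ -8841.5)
r - √(-18474 + W) = (-8845 + 2*√3) - √(-18474 + 8020) = (-8845 + 2*√3) - √(-10454) = (-8845 + 2*√3) - I*√10454 = -8845 + 2*√3 - I*√10454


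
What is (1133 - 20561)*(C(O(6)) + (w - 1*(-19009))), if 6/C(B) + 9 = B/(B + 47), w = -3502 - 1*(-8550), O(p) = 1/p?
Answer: -594957476736/1273 ≈ -4.6737e+8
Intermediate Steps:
w = 5048 (w = -3502 + 8550 = 5048)
C(B) = 6/(-9 + B/(47 + B)) (C(B) = 6/(-9 + B/(B + 47)) = 6/(-9 + B/(47 + B)))
(1133 - 20561)*(C(O(6)) + (w - 1*(-19009))) = (1133 - 20561)*(6*(-47 - 1/6)/(423 + 8/6) + (5048 - 1*(-19009))) = -19428*(6*(-47 - 1*1/6)/(423 + 8*(1/6)) + (5048 + 19009)) = -19428*(6*(-47 - 1/6)/(423 + 4/3) + 24057) = -19428*(6*(-283/6)/(1273/3) + 24057) = -19428*(6*(3/1273)*(-283/6) + 24057) = -19428*(-849/1273 + 24057) = -19428*30623712/1273 = -594957476736/1273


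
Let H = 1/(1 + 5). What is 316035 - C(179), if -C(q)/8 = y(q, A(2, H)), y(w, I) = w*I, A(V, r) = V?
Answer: 318899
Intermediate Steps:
H = ⅙ (H = 1/6 = ⅙ ≈ 0.16667)
y(w, I) = I*w
C(q) = -16*q
316035 - C(179) = 316035 - (-16)*179 = 316035 - 1*(-2864) = 316035 + 2864 = 318899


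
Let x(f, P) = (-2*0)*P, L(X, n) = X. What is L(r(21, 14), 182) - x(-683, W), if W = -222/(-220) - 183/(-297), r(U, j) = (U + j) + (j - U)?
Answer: 28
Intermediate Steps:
r(U, j) = 2*j
W = 1609/990 (W = -222*(-1/220) - 183*(-1/297) = 111/110 + 61/99 = 1609/990 ≈ 1.6253)
x(f, P) = 0 (x(f, P) = 0*P = 0)
L(r(21, 14), 182) - x(-683, W) = 2*14 - 1*0 = 28 + 0 = 28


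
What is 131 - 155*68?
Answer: -10409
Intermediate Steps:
131 - 155*68 = 131 - 10540 = -10409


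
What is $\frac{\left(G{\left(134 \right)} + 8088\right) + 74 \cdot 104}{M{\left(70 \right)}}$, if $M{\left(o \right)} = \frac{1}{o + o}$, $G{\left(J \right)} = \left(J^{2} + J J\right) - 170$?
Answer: $7213640$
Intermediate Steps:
$G{\left(J \right)} = -170 + 2 J^{2}$ ($G{\left(J \right)} = \left(J^{2} + J^{2}\right) - 170 = 2 J^{2} - 170 = -170 + 2 J^{2}$)
$M{\left(o \right)} = \frac{1}{2 o}$
$\frac{\left(G{\left(134 \right)} + 8088\right) + 74 \cdot 104}{M{\left(70 \right)}} = \frac{\left(\left(-170 + 2 \cdot 134^{2}\right) + 8088\right) + 74 \cdot 104}{\frac{1}{2} \cdot \frac{1}{70}} = \frac{\left(\left(-170 + 2 \cdot 17956\right) + 8088\right) + 7696}{\frac{1}{2} \cdot \frac{1}{70}} = \left(\left(\left(-170 + 35912\right) + 8088\right) + 7696\right) \frac{1}{\frac{1}{140}} = \left(\left(35742 + 8088\right) + 7696\right) 140 = \left(43830 + 7696\right) 140 = 51526 \cdot 140 = 7213640$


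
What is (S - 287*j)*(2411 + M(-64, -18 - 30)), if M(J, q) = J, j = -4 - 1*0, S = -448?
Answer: 1642900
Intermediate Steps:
j = -4 (j = -4 + 0 = -4)
(S - 287*j)*(2411 + M(-64, -18 - 30)) = (-448 - 287*(-4))*(2411 - 64) = (-448 + 1148)*2347 = 700*2347 = 1642900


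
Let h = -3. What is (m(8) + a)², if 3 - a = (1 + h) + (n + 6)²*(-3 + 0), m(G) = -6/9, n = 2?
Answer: 346921/9 ≈ 38547.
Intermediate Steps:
m(G) = -⅔ (m(G) = -6*⅑ = -⅔)
a = 197 (a = 3 - ((1 - 3) + (2 + 6)²*(-3 + 0)) = 3 - (-2 + 8²*(-3)) = 3 - (-2 + 64*(-3)) = 3 - (-2 - 192) = 3 - 1*(-194) = 3 + 194 = 197)
(m(8) + a)² = (-⅔ + 197)² = (589/3)² = 346921/9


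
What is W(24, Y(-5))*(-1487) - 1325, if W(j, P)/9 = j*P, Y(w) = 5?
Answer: -1607285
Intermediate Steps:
W(j, P) = 9*P*j (W(j, P) = 9*(j*P) = 9*(P*j) = 9*P*j)
W(24, Y(-5))*(-1487) - 1325 = (9*5*24)*(-1487) - 1325 = 1080*(-1487) - 1325 = -1605960 - 1325 = -1607285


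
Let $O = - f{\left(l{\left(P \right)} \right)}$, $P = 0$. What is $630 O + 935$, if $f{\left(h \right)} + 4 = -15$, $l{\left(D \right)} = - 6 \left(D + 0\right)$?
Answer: $12905$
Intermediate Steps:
$l{\left(D \right)} = - 6 D$
$f{\left(h \right)} = -19$ ($f{\left(h \right)} = -4 - 15 = -19$)
$O = 19$ ($O = \left(-1\right) \left(-19\right) = 19$)
$630 O + 935 = 630 \cdot 19 + 935 = 11970 + 935 = 12905$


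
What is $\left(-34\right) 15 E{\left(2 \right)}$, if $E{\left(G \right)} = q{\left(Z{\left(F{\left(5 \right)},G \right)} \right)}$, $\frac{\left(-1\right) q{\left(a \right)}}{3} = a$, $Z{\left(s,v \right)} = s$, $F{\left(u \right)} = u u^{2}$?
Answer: $191250$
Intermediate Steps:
$F{\left(u \right)} = u^{3}$
$q{\left(a \right)} = - 3 a$
$E{\left(G \right)} = -375$ ($E{\left(G \right)} = - 3 \cdot 5^{3} = \left(-3\right) 125 = -375$)
$\left(-34\right) 15 E{\left(2 \right)} = \left(-34\right) 15 \left(-375\right) = \left(-510\right) \left(-375\right) = 191250$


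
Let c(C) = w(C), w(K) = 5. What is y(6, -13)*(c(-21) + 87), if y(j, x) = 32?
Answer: 2944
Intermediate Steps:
c(C) = 5
y(6, -13)*(c(-21) + 87) = 32*(5 + 87) = 32*92 = 2944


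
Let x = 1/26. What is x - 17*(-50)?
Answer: 22101/26 ≈ 850.04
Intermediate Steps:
x = 1/26 ≈ 0.038462
x - 17*(-50) = 1/26 - 17*(-50) = 1/26 + 850 = 22101/26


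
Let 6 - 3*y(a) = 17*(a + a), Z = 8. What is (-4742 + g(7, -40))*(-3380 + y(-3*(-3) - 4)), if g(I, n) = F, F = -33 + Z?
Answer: 16373056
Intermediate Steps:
F = -25 (F = -33 + 8 = -25)
g(I, n) = -25
y(a) = 2 - 34*a/3 (y(a) = 2 - 17*(a + a)/3 = 2 - 17*2*a/3 = 2 - 34*a/3)
(-4742 + g(7, -40))*(-3380 + y(-3*(-3) - 4)) = (-4742 - 25)*(-3380 + (2 - 34*(-3*(-3) - 4)/3)) = -4767*(-3380 + (2 - 34*(9 - 4)/3)) = -4767*(-3380 + (2 - 34/3*5)) = -4767*(-3380 + (2 - 170/3)) = -4767*(-3380 - 164/3) = -4767*(-10304/3) = 16373056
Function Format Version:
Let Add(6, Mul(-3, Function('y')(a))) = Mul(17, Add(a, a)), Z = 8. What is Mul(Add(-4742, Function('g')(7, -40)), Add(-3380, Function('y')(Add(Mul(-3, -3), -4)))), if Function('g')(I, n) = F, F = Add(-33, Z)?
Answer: 16373056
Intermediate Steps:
F = -25 (F = Add(-33, 8) = -25)
Function('g')(I, n) = -25
Function('y')(a) = Add(2, Mul(Rational(-34, 3), a)) (Function('y')(a) = Add(2, Mul(Rational(-1, 3), Mul(17, Add(a, a)))) = Add(2, Mul(Rational(-1, 3), Mul(17, Mul(2, a)))) = Add(2, Mul(Rational(-1, 3), Mul(34, a))) = Add(2, Mul(Rational(-34, 3), a)))
Mul(Add(-4742, Function('g')(7, -40)), Add(-3380, Function('y')(Add(Mul(-3, -3), -4)))) = Mul(Add(-4742, -25), Add(-3380, Add(2, Mul(Rational(-34, 3), Add(Mul(-3, -3), -4))))) = Mul(-4767, Add(-3380, Add(2, Mul(Rational(-34, 3), Add(9, -4))))) = Mul(-4767, Add(-3380, Add(2, Mul(Rational(-34, 3), 5)))) = Mul(-4767, Add(-3380, Add(2, Rational(-170, 3)))) = Mul(-4767, Add(-3380, Rational(-164, 3))) = Mul(-4767, Rational(-10304, 3)) = 16373056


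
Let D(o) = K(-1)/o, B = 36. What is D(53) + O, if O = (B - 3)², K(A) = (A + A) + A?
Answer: 57714/53 ≈ 1088.9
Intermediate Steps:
K(A) = 3*A (K(A) = 2*A + A = 3*A)
D(o) = -3/o (D(o) = (3*(-1))/o = -3/o)
O = 1089 (O = (36 - 3)² = 33² = 1089)
D(53) + O = -3/53 + 1089 = 57714/53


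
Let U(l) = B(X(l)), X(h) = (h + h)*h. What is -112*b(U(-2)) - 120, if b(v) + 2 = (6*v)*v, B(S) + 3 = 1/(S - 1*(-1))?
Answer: -148616/27 ≈ -5504.3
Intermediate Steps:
X(h) = 2*h² (X(h) = (2*h)*h = 2*h²)
B(S) = -3 + 1/(1 + S) (B(S) = -3 + 1/(S - 1*(-1)) = -3 + 1/(S + 1) = -3 + 1/(1 + S))
U(l) = (-2 - 6*l²)/(1 + 2*l²)
b(v) = -2 + 6*v² (b(v) = -2 + (6*v)*v = -2 + 6*v²)
-112*b(U(-2)) - 120 = -112*(-2 + 6*(2*(-1 - 3*(-2)²)/(1 + 2*(-2)²))²) - 120 = -112*(-2 + 6*(2*(-1 - 3*4)/(1 + 2*4))²) - 120 = -112*(-2 + 6*(2*(-1 - 12)/(1 + 8))²) - 120 = -112*(-2 + 6*(2*(-13)/9)²) - 120 = -112*(-2 + 6*(2*(⅑)*(-13))²) - 120 = -112*(-2 + 6*(-26/9)²) - 120 = -112*(-2 + 6*(676/81)) - 120 = -112*(-2 + 1352/27) - 120 = -112*1298/27 - 120 = -145376/27 - 120 = -148616/27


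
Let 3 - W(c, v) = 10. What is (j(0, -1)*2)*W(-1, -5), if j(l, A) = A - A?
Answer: 0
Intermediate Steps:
j(l, A) = 0
W(c, v) = -7 (W(c, v) = 3 - 1*10 = 3 - 10 = -7)
(j(0, -1)*2)*W(-1, -5) = (0*2)*(-7) = 0*(-7) = 0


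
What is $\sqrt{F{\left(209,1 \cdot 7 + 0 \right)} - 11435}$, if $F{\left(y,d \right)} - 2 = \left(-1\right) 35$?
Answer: $2 i \sqrt{2867} \approx 107.09 i$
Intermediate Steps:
$F{\left(y,d \right)} = -33$ ($F{\left(y,d \right)} = 2 - 35 = -33$)
$\sqrt{F{\left(209,1 \cdot 7 + 0 \right)} - 11435} = \sqrt{-33 - 11435} = \sqrt{-11468} = 2 i \sqrt{2867}$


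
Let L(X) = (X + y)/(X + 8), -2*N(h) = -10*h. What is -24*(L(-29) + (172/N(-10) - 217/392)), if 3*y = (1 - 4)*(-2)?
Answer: 11373/175 ≈ 64.989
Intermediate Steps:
N(h) = 5*h (N(h) = -(-5)*h = 5*h)
y = 2 (y = ((1 - 4)*(-2))/3 = (-3*(-2))/3 = (1/3)*6 = 2)
L(X) = (2 + X)/(8 + X) (L(X) = (X + 2)/(X + 8) = (2 + X)/(8 + X))
-24*(L(-29) + (172/N(-10) - 217/392)) = -24*((2 - 29)/(8 - 29) + (172/((5*(-10))) - 217/392)) = -24*(-27/(-21) + (172/(-50) - 217*1/392)) = -24*(-1/21*(-27) + (172*(-1/50) - 31/56)) = -24*(9/7 + (-86/25 - 31/56)) = -24*(9/7 - 5591/1400) = -24*(-3791/1400) = 11373/175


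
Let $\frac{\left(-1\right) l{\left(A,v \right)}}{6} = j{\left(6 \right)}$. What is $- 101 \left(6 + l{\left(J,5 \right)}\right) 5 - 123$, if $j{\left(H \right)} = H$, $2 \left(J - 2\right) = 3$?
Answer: $15027$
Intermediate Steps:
$J = \frac{7}{2}$ ($J = 2 + \frac{1}{2} \cdot 3 = 2 + \frac{3}{2} = \frac{7}{2} \approx 3.5$)
$l{\left(A,v \right)} = -36$ ($l{\left(A,v \right)} = \left(-6\right) 6 = -36$)
$- 101 \left(6 + l{\left(J,5 \right)}\right) 5 - 123 = - 101 \left(6 - 36\right) 5 - 123 = - 101 \left(\left(-30\right) 5\right) - 123 = \left(-101\right) \left(-150\right) - 123 = 15150 - 123 = 15027$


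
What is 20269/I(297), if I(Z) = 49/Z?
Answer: 6019893/49 ≈ 1.2286e+5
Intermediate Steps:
20269/I(297) = 20269/((49/297)) = 20269/((49*(1/297))) = 20269/(49/297) = 20269*(297/49) = 6019893/49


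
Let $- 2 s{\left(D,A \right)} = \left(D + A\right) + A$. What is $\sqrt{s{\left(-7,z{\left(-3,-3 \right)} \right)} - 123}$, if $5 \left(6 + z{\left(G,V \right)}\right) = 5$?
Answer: $\frac{i \sqrt{458}}{2} \approx 10.7 i$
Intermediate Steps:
$z{\left(G,V \right)} = -5$ ($z{\left(G,V \right)} = -6 + \frac{1}{5} \cdot 5 = -6 + 1 = -5$)
$s{\left(D,A \right)} = - A - \frac{D}{2}$ ($s{\left(D,A \right)} = - \frac{\left(D + A\right) + A}{2} = - \frac{\left(A + D\right) + A}{2} = - \frac{D + 2 A}{2} = - A - \frac{D}{2}$)
$\sqrt{s{\left(-7,z{\left(-3,-3 \right)} \right)} - 123} = \sqrt{\left(\left(-1\right) \left(-5\right) - - \frac{7}{2}\right) - 123} = \sqrt{\left(5 + \frac{7}{2}\right) - 123} = \sqrt{\frac{17}{2} - 123} = \sqrt{- \frac{229}{2}} = \frac{i \sqrt{458}}{2}$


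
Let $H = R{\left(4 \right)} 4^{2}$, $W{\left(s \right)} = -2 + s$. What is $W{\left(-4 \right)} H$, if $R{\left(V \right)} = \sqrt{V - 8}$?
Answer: $- 192 i \approx - 192.0 i$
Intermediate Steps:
$R{\left(V \right)} = \sqrt{-8 + V}$
$H = 32 i$ ($H = \sqrt{-8 + 4} \cdot 4^{2} = \sqrt{-4} \cdot 16 = 2 i 16 = 32 i \approx 32.0 i$)
$W{\left(-4 \right)} H = \left(-2 - 4\right) 32 i = - 6 \cdot 32 i = - 192 i$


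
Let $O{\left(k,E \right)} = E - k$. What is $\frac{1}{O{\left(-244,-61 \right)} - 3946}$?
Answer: $- \frac{1}{3763} \approx -0.00026575$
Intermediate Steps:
$\frac{1}{O{\left(-244,-61 \right)} - 3946} = \frac{1}{\left(-61 - -244\right) - 3946} = \frac{1}{\left(-61 + 244\right) - 3946} = \frac{1}{183 - 3946} = \frac{1}{-3763} = - \frac{1}{3763}$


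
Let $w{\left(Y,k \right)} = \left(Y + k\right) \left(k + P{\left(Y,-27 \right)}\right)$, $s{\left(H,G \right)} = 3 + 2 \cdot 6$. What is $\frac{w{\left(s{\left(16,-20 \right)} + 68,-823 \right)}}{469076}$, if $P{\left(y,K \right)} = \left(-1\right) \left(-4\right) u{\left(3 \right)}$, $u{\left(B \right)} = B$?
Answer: $\frac{150035}{117269} \approx 1.2794$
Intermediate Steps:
$s{\left(H,G \right)} = 15$ ($s{\left(H,G \right)} = 3 + 12 = 15$)
$P{\left(y,K \right)} = 12$ ($P{\left(y,K \right)} = \left(-1\right) \left(-4\right) 3 = 4 \cdot 3 = 12$)
$w{\left(Y,k \right)} = \left(12 + k\right) \left(Y + k\right)$ ($w{\left(Y,k \right)} = \left(Y + k\right) \left(k + 12\right) = \left(Y + k\right) \left(12 + k\right) = \left(12 + k\right) \left(Y + k\right)$)
$\frac{w{\left(s{\left(16,-20 \right)} + 68,-823 \right)}}{469076} = \frac{\left(-823\right)^{2} + 12 \left(15 + 68\right) + 12 \left(-823\right) + \left(15 + 68\right) \left(-823\right)}{469076} = \left(677329 + 12 \cdot 83 - 9876 + 83 \left(-823\right)\right) \frac{1}{469076} = \left(677329 + 996 - 9876 - 68309\right) \frac{1}{469076} = 600140 \cdot \frac{1}{469076} = \frac{150035}{117269}$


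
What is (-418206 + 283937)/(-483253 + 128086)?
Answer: 134269/355167 ≈ 0.37804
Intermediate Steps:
(-418206 + 283937)/(-483253 + 128086) = -134269/(-355167) = -134269*(-1/355167) = 134269/355167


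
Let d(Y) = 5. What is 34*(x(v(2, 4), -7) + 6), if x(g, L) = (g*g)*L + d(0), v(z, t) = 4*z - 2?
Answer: -8194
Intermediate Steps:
v(z, t) = -2 + 4*z
x(g, L) = 5 + L*g**2 (x(g, L) = (g*g)*L + 5 = g**2*L + 5 = L*g**2 + 5 = 5 + L*g**2)
34*(x(v(2, 4), -7) + 6) = 34*((5 - 7*(-2 + 4*2)**2) + 6) = 34*((5 - 7*(-2 + 8)**2) + 6) = 34*((5 - 7*6**2) + 6) = 34*((5 - 7*36) + 6) = 34*((5 - 252) + 6) = 34*(-247 + 6) = 34*(-241) = -8194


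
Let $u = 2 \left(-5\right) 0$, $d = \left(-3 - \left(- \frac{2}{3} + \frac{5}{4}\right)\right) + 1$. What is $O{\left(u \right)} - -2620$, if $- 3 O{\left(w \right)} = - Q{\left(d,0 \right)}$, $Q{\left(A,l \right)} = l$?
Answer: $2620$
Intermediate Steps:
$d = - \frac{31}{12}$ ($d = \left(-3 - \frac{7}{12}\right) + 1 = - \frac{43}{12} + 1 = - \frac{31}{12} \approx -2.5833$)
$u = 0$ ($u = \left(-10\right) 0 = 0$)
$O{\left(w \right)} = 0$ ($O{\left(w \right)} = - \frac{\left(-1\right) 0}{3} = \left(- \frac{1}{3}\right) 0 = 0$)
$O{\left(u \right)} - -2620 = 0 - -2620 = 0 + 2620 = 2620$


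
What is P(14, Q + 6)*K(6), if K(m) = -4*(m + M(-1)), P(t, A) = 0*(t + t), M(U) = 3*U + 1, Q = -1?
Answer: 0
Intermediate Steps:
M(U) = 1 + 3*U
P(t, A) = 0 (P(t, A) = 0*(2*t) = 0)
K(m) = 8 - 4*m (K(m) = -4*(m + (1 + 3*(-1))) = -4*(m + (1 - 3)) = -4*(m - 2) = -4*(-2 + m) = 8 - 4*m)
P(14, Q + 6)*K(6) = 0*(8 - 4*6) = 0*(8 - 24) = 0*(-16) = 0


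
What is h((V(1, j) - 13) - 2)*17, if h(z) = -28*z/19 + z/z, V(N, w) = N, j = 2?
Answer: 6987/19 ≈ 367.74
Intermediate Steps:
h(z) = 1 - 28*z/19 (h(z) = -28*z/19 + 1 = 1 - 28*z/19)
h((V(1, j) - 13) - 2)*17 = (1 - 28*((1 - 13) - 2)/19)*17 = (1 - 28*(-12 - 2)/19)*17 = (1 - 28/19*(-14))*17 = (1 + 392/19)*17 = (411/19)*17 = 6987/19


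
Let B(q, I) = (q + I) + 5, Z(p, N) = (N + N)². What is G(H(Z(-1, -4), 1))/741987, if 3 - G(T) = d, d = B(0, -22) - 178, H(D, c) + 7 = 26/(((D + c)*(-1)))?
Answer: 22/82443 ≈ 0.00026685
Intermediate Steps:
Z(p, N) = 4*N² (Z(p, N) = (2*N)² = 4*N²)
B(q, I) = 5 + I + q (B(q, I) = (I + q) + 5 = 5 + I + q)
H(D, c) = -7 + 26/(-D - c) (H(D, c) = -7 + 26/(((D + c)*(-1))) = -7 + 26/(-D - c))
d = -195 (d = (5 - 22 + 0) - 178 = -17 - 178 = -195)
G(T) = 198 (G(T) = 3 - 1*(-195) = 3 + 195 = 198)
G(H(Z(-1, -4), 1))/741987 = 198/741987 = 198*(1/741987) = 22/82443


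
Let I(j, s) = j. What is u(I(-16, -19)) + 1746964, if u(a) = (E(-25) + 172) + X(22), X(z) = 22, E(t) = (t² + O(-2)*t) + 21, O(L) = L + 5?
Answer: 1747729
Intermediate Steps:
O(L) = 5 + L
E(t) = 21 + t² + 3*t (E(t) = (t² + (5 - 2)*t) + 21 = (t² + 3*t) + 21 = 21 + t² + 3*t)
u(a) = 765 (u(a) = ((21 + (-25)² + 3*(-25)) + 172) + 22 = ((21 + 625 - 75) + 172) + 22 = (571 + 172) + 22 = 743 + 22 = 765)
u(I(-16, -19)) + 1746964 = 765 + 1746964 = 1747729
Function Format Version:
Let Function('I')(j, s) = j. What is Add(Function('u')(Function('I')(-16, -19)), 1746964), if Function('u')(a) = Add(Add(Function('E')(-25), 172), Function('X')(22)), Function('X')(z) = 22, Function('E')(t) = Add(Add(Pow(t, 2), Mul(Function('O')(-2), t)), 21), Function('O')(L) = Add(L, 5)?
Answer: 1747729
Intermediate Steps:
Function('O')(L) = Add(5, L)
Function('E')(t) = Add(21, Pow(t, 2), Mul(3, t)) (Function('E')(t) = Add(Add(Pow(t, 2), Mul(Add(5, -2), t)), 21) = Add(Add(Pow(t, 2), Mul(3, t)), 21) = Add(21, Pow(t, 2), Mul(3, t)))
Function('u')(a) = 765 (Function('u')(a) = Add(Add(Add(21, Pow(-25, 2), Mul(3, -25)), 172), 22) = Add(Add(Add(21, 625, -75), 172), 22) = Add(Add(571, 172), 22) = Add(743, 22) = 765)
Add(Function('u')(Function('I')(-16, -19)), 1746964) = Add(765, 1746964) = 1747729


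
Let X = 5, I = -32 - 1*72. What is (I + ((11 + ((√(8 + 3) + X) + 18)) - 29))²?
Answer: (99 - √11)² ≈ 9155.3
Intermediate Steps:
I = -104 (I = -32 - 72 = -104)
(I + ((11 + ((√(8 + 3) + X) + 18)) - 29))² = (-104 + ((11 + ((√(8 + 3) + 5) + 18)) - 29))² = (-104 + ((11 + ((√11 + 5) + 18)) - 29))² = (-104 + ((11 + ((5 + √11) + 18)) - 29))² = (-104 + ((11 + (23 + √11)) - 29))² = (-104 + ((34 + √11) - 29))² = (-104 + (5 + √11))² = (-99 + √11)²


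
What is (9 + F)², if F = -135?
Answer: 15876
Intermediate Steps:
(9 + F)² = (9 - 135)² = (-126)² = 15876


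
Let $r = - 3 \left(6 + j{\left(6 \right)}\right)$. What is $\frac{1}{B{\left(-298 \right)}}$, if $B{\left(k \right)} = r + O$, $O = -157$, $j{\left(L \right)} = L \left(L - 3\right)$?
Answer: $- \frac{1}{229} \approx -0.0043668$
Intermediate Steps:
$j{\left(L \right)} = L \left(-3 + L\right)$
$r = -72$ ($r = - 3 \left(6 + 6 \left(-3 + 6\right)\right) = - 3 \left(6 + 6 \cdot 3\right) = - 3 \left(6 + 18\right) = \left(-3\right) 24 = -72$)
$B{\left(k \right)} = -229$ ($B{\left(k \right)} = -72 - 157 = -229$)
$\frac{1}{B{\left(-298 \right)}} = \frac{1}{-229} = - \frac{1}{229}$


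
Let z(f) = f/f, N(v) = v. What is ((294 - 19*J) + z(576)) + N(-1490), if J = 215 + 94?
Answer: -7066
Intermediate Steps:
J = 309
z(f) = 1
((294 - 19*J) + z(576)) + N(-1490) = ((294 - 19*309) + 1) - 1490 = ((294 - 5871) + 1) - 1490 = (-5577 + 1) - 1490 = -5576 - 1490 = -7066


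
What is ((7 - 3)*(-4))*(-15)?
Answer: 240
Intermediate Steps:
((7 - 3)*(-4))*(-15) = (4*(-4))*(-15) = -16*(-15) = 240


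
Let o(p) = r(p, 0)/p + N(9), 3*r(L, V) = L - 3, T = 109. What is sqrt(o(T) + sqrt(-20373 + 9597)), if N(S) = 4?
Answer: sqrt(462378 + 213858*I*sqrt(2694))/327 ≈ 7.356 + 7.056*I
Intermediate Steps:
r(L, V) = -1 + L/3 (r(L, V) = (L - 3)/3 = (-3 + L)/3 = -1 + L/3)
o(p) = 4 + (-1 + p/3)/p (o(p) = (-1 + p/3)/p + 4 = 4 + (-1 + p/3)/p)
sqrt(o(T) + sqrt(-20373 + 9597)) = sqrt((13/3 - 1/109) + sqrt(-20373 + 9597)) = sqrt((13/3 - 1*1/109) + sqrt(-10776)) = sqrt((13/3 - 1/109) + 2*I*sqrt(2694)) = sqrt(1414/327 + 2*I*sqrt(2694))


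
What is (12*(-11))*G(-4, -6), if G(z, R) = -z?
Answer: -528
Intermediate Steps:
(12*(-11))*G(-4, -6) = (12*(-11))*(-1*(-4)) = -132*4 = -528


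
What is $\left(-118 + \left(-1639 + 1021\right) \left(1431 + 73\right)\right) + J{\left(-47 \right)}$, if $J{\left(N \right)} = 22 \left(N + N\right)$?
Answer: $-931658$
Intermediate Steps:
$J{\left(N \right)} = 44 N$ ($J{\left(N \right)} = 22 \cdot 2 N = 44 N$)
$\left(-118 + \left(-1639 + 1021\right) \left(1431 + 73\right)\right) + J{\left(-47 \right)} = \left(-118 + \left(-1639 + 1021\right) \left(1431 + 73\right)\right) + 44 \left(-47\right) = \left(-118 - 929472\right) - 2068 = -929590 - 2068 = -931658$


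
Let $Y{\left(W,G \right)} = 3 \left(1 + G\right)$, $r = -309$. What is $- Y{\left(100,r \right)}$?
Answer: $924$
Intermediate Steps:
$Y{\left(W,G \right)} = 3 + 3 G$
$- Y{\left(100,r \right)} = - (3 + 3 \left(-309\right)) = - (3 - 927) = \left(-1\right) \left(-924\right) = 924$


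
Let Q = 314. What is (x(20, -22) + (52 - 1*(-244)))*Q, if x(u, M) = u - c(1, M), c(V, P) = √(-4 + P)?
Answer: 99224 - 314*I*√26 ≈ 99224.0 - 1601.1*I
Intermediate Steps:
x(u, M) = u - √(-4 + M)
(x(20, -22) + (52 - 1*(-244)))*Q = ((20 - √(-4 - 22)) + (52 - 1*(-244)))*314 = ((20 - √(-26)) + (52 + 244))*314 = ((20 - I*√26) + 296)*314 = (316 - I*√26)*314 = 99224 - 314*I*√26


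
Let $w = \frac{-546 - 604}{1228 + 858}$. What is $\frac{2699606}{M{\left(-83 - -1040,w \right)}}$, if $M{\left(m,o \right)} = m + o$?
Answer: $\frac{1407844529}{498788} \approx 2822.5$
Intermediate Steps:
$w = - \frac{575}{1043}$ ($w = - \frac{1150}{2086} = \left(-1150\right) \frac{1}{2086} = - \frac{575}{1043} \approx -0.55129$)
$\frac{2699606}{M{\left(-83 - -1040,w \right)}} = \frac{2699606}{\left(-83 - -1040\right) - \frac{575}{1043}} = \frac{2699606}{\left(-83 + 1040\right) - \frac{575}{1043}} = \frac{2699606}{957 - \frac{575}{1043}} = \frac{2699606}{\frac{997576}{1043}} = 2699606 \cdot \frac{1043}{997576} = \frac{1407844529}{498788}$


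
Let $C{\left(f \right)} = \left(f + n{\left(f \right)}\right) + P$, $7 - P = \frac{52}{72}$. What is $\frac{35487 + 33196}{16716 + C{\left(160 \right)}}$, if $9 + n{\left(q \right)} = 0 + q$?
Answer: $\frac{1236294}{306599} \approx 4.0323$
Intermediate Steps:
$n{\left(q \right)} = -9 + q$ ($n{\left(q \right)} = -9 + \left(0 + q\right) = -9 + q$)
$P = \frac{113}{18}$ ($P = 7 - \frac{52}{72} = 7 - 52 \cdot \frac{1}{72} = 7 - \frac{13}{18} = \frac{113}{18} \approx 6.2778$)
$C{\left(f \right)} = - \frac{49}{18} + 2 f$ ($C{\left(f \right)} = \left(f + \left(-9 + f\right)\right) + \frac{113}{18} = \left(-9 + 2 f\right) + \frac{113}{18} = - \frac{49}{18} + 2 f$)
$\frac{35487 + 33196}{16716 + C{\left(160 \right)}} = \frac{35487 + 33196}{16716 + \left(- \frac{49}{18} + 2 \cdot 160\right)} = \frac{68683}{16716 + \left(- \frac{49}{18} + 320\right)} = \frac{68683}{16716 + \frac{5711}{18}} = \frac{68683}{\frac{306599}{18}} = 68683 \cdot \frac{18}{306599} = \frac{1236294}{306599}$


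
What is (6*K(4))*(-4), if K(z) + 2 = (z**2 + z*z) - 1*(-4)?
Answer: -816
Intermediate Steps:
K(z) = 2 + 2*z**2 (K(z) = -2 + ((z**2 + z*z) - 1*(-4)) = -2 + ((z**2 + z**2) + 4) = -2 + (2*z**2 + 4) = -2 + (4 + 2*z**2) = 2 + 2*z**2)
(6*K(4))*(-4) = (6*(2 + 2*4**2))*(-4) = (6*(2 + 2*16))*(-4) = (6*(2 + 32))*(-4) = (6*34)*(-4) = 204*(-4) = -816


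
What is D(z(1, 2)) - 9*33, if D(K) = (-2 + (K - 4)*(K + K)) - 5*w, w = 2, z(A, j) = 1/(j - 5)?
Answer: -2755/9 ≈ -306.11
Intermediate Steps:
z(A, j) = 1/(-5 + j)
D(K) = -12 + 2*K*(-4 + K) (D(K) = (-2 + (K - 4)*(K + K)) - 5*2 = (-2 + (-4 + K)*(2*K)) - 10 = (-2 + 2*K*(-4 + K)) - 10 = -12 + 2*K*(-4 + K))
D(z(1, 2)) - 9*33 = (-12 - 8/(-5 + 2) + 2*(1/(-5 + 2))**2) - 9*33 = (-12 - 8/(-3) + 2*(1/(-3))**2) - 297 = (-12 - 8*(-1/3) + 2*(-1/3)**2) - 297 = (-12 + 8/3 + 2*(1/9)) - 297 = (-12 + 8/3 + 2/9) - 297 = -82/9 - 297 = -2755/9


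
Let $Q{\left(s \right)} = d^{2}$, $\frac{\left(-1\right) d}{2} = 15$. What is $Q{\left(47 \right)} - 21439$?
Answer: $-20539$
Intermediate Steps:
$d = -30$ ($d = \left(-2\right) 15 = -30$)
$Q{\left(s \right)} = 900$ ($Q{\left(s \right)} = \left(-30\right)^{2} = 900$)
$Q{\left(47 \right)} - 21439 = 900 - 21439 = -20539$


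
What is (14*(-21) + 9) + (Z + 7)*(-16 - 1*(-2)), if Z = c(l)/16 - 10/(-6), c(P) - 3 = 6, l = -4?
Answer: -9941/24 ≈ -414.21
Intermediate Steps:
c(P) = 9 (c(P) = 3 + 6 = 9)
Z = 107/48 (Z = 9/16 - 10/(-6) = 9*(1/16) - 10*(-⅙) = 9/16 + 5/3 = 107/48 ≈ 2.2292)
(14*(-21) + 9) + (Z + 7)*(-16 - 1*(-2)) = (14*(-21) + 9) + (107/48 + 7)*(-16 - 1*(-2)) = (-294 + 9) + 443*(-16 + 2)/48 = -285 + (443/48)*(-14) = -285 - 3101/24 = -9941/24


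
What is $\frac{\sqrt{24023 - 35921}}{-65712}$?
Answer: $- \frac{i \sqrt{1322}}{21904} \approx - 0.0016599 i$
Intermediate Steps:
$\frac{\sqrt{24023 - 35921}}{-65712} = \sqrt{-11898} \left(- \frac{1}{65712}\right) = 3 i \sqrt{1322} \left(- \frac{1}{65712}\right) = - \frac{i \sqrt{1322}}{21904}$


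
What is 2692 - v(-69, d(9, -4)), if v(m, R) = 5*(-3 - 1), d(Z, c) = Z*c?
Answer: 2712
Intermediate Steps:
v(m, R) = -20 (v(m, R) = 5*(-4) = -20)
2692 - v(-69, d(9, -4)) = 2692 - 1*(-20) = 2692 + 20 = 2712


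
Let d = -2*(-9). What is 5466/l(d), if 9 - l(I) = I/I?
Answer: 2733/4 ≈ 683.25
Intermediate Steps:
d = 18
l(I) = 8 (l(I) = 9 - I/I = 9 - 1*1 = 9 - 1 = 8)
5466/l(d) = 5466/8 = 5466*(⅛) = 2733/4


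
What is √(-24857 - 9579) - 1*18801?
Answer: -18801 + 2*I*√8609 ≈ -18801.0 + 185.57*I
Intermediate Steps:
√(-24857 - 9579) - 1*18801 = √(-34436) - 18801 = 2*I*√8609 - 18801 = -18801 + 2*I*√8609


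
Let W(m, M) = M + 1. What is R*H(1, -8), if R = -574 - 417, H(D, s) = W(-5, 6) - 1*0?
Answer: -6937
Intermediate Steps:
W(m, M) = 1 + M
H(D, s) = 7 (H(D, s) = (1 + 6) - 1*0 = 7 + 0 = 7)
R = -991
R*H(1, -8) = -991*7 = -6937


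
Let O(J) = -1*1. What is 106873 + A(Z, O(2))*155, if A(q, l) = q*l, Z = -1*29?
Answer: 111368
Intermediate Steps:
Z = -29
O(J) = -1
A(q, l) = l*q
106873 + A(Z, O(2))*155 = 106873 - 1*(-29)*155 = 106873 + 29*155 = 106873 + 4495 = 111368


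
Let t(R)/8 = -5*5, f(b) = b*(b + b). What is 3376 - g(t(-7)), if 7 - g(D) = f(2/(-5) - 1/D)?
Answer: 67386241/20000 ≈ 3369.3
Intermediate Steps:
f(b) = 2*b² (f(b) = b*(2*b) = 2*b²)
t(R) = -200 (t(R) = 8*(-5*5) = 8*(-25) = -200)
g(D) = 7 - 2*(-⅖ - 1/D)² (g(D) = 7 - 2*(2/(-5) - 1/D)² = 7 - 2*(2*(-⅕) - 1/D)² = 7 - 2*(-⅖ - 1/D)²)
3376 - g(t(-7)) = 3376 - (167/25 - 2/(-200)² - 8/5/(-200)) = 3376 - (167/25 - 2*1/40000 - 8/5*(-1/200)) = 3376 - (167/25 - 1/20000 + 1/125) = 3376 - 1*133759/20000 = 3376 - 133759/20000 = 67386241/20000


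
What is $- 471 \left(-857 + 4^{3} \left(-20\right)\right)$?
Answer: $1006527$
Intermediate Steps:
$- 471 \left(-857 + 4^{3} \left(-20\right)\right) = - 471 \left(-857 + 64 \left(-20\right)\right) = - 471 \left(-857 - 1280\right) = \left(-471\right) \left(-2137\right) = 1006527$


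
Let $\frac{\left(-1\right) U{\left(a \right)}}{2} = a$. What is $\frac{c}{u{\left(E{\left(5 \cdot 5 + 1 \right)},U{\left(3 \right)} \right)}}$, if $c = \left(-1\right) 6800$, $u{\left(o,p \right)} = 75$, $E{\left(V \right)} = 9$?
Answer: $- \frac{272}{3} \approx -90.667$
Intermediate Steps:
$U{\left(a \right)} = - 2 a$
$c = -6800$
$\frac{c}{u{\left(E{\left(5 \cdot 5 + 1 \right)},U{\left(3 \right)} \right)}} = - \frac{6800}{75} = \left(-6800\right) \frac{1}{75} = - \frac{272}{3}$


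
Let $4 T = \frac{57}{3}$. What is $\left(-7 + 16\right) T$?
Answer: $\frac{171}{4} \approx 42.75$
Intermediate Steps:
$T = \frac{19}{4}$ ($T = \frac{57 \cdot \frac{1}{3}}{4} = \frac{1}{4} \cdot 19 = \frac{19}{4} \approx 4.75$)
$\left(-7 + 16\right) T = \left(-7 + 16\right) \frac{19}{4} = 9 \cdot \frac{19}{4} = \frac{171}{4}$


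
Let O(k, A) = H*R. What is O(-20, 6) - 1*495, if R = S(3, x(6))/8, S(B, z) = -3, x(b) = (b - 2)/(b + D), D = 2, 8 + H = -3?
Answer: -3927/8 ≈ -490.88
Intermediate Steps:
H = -11 (H = -8 - 3 = -11)
x(b) = (-2 + b)/(2 + b) (x(b) = (b - 2)/(b + 2) = (-2 + b)/(2 + b))
R = -3/8 ≈ -0.37500
O(k, A) = 33/8 (O(k, A) = -11*(-3/8) = 33/8)
O(-20, 6) - 1*495 = 33/8 - 1*495 = 33/8 - 495 = -3927/8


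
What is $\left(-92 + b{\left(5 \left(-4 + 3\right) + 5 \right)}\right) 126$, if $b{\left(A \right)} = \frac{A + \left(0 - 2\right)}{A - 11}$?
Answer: $- \frac{127260}{11} \approx -11569.0$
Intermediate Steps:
$b{\left(A \right)} = \frac{-2 + A}{-11 + A}$ ($b{\left(A \right)} = \frac{A + \left(0 - 2\right)}{-11 + A} = \frac{A - 2}{-11 + A} = \frac{-2 + A}{-11 + A}$)
$\left(-92 + b{\left(5 \left(-4 + 3\right) + 5 \right)}\right) 126 = \left(-92 + \frac{-2 + \left(5 \left(-4 + 3\right) + 5\right)}{-11 + \left(5 \left(-4 + 3\right) + 5\right)}\right) 126 = \left(-92 + \frac{-2 + \left(5 \left(-1\right) + 5\right)}{-11 + \left(5 \left(-1\right) + 5\right)}\right) 126 = \left(-92 + \frac{-2 + \left(-5 + 5\right)}{-11 + \left(-5 + 5\right)}\right) 126 = \left(-92 + \frac{-2 + 0}{-11 + 0}\right) 126 = \left(-92 + \frac{1}{-11} \left(-2\right)\right) 126 = \left(-92 - - \frac{2}{11}\right) 126 = \left(-92 + \frac{2}{11}\right) 126 = \left(- \frac{1010}{11}\right) 126 = - \frac{127260}{11}$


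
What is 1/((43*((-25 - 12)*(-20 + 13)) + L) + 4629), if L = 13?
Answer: 1/15779 ≈ 6.3375e-5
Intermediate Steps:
1/((43*((-25 - 12)*(-20 + 13)) + L) + 4629) = 1/((43*((-25 - 12)*(-20 + 13)) + 13) + 4629) = 1/((43*(-37*(-7)) + 13) + 4629) = 1/((43*259 + 13) + 4629) = 1/((11137 + 13) + 4629) = 1/(11150 + 4629) = 1/15779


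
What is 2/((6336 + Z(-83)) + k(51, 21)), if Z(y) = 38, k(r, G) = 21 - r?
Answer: 1/3172 ≈ 0.00031526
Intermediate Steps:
2/((6336 + Z(-83)) + k(51, 21)) = 2/((6336 + 38) + (21 - 1*51)) = 2/(6374 + (21 - 51)) = 2/(6374 - 30) = 2/6344 = 2*(1/6344) = 1/3172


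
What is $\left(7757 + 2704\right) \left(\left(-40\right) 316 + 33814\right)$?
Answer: $221501214$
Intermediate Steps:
$\left(7757 + 2704\right) \left(\left(-40\right) 316 + 33814\right) = 10461 \left(-12640 + 33814\right) = 10461 \cdot 21174 = 221501214$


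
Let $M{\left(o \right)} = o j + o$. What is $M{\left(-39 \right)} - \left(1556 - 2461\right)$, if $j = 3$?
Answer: $749$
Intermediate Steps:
$M{\left(o \right)} = 4 o$ ($M{\left(o \right)} = o 3 + o = 3 o + o = 4 o$)
$M{\left(-39 \right)} - \left(1556 - 2461\right) = 4 \left(-39\right) - \left(1556 - 2461\right) = -156 - -905 = -156 + 905 = 749$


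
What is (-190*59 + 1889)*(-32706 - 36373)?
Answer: 643885359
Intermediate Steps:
(-190*59 + 1889)*(-32706 - 36373) = (-11210 + 1889)*(-69079) = -9321*(-69079) = 643885359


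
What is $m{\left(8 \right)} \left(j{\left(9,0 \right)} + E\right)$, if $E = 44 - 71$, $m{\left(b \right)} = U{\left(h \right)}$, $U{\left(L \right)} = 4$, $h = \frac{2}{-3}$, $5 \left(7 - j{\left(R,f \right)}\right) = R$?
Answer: $- \frac{436}{5} \approx -87.2$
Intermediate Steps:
$j{\left(R,f \right)} = 7 - \frac{R}{5}$
$h = - \frac{2}{3}$ ($h = 2 \left(- \frac{1}{3}\right) = - \frac{2}{3} \approx -0.66667$)
$m{\left(b \right)} = 4$
$E = -27$
$m{\left(8 \right)} \left(j{\left(9,0 \right)} + E\right) = 4 \left(\left(7 - \frac{9}{5}\right) - 27\right) = 4 \left(\frac{26}{5} - 27\right) = 4 \left(- \frac{109}{5}\right) = - \frac{436}{5}$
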